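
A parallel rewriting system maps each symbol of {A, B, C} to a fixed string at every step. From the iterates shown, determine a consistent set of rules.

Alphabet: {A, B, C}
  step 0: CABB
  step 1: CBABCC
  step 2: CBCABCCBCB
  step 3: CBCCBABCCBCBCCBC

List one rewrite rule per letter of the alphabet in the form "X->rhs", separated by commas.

A->AB, B->C, C->CB

  step 2 ⇒ step 3: CBCABCCBCB ⇒ CB·C·CB·AB·C·CB·CB·C·CB·C
    A ↦ AB
    B ↦ C
    C ↦ CB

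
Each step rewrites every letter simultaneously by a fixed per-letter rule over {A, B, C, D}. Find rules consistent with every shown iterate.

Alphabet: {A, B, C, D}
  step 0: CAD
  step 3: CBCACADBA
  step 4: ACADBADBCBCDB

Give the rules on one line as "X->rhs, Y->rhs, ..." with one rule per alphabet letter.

  step 3 ⇒ step 4: CBCACADBA ⇒ A·C·A·DB·A·DB·CB·C·DB
    A ↦ DB
    B ↦ C
    C ↦ A
    D ↦ CB

A->DB, B->C, C->A, D->CB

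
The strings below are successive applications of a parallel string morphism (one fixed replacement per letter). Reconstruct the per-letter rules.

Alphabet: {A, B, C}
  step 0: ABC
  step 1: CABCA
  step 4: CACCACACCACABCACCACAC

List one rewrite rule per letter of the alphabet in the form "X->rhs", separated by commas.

A->C, B->AB, C->CA

  step 0 ⇒ step 1: ABC ⇒ C·AB·CA
    A ↦ C
    B ↦ AB
    C ↦ CA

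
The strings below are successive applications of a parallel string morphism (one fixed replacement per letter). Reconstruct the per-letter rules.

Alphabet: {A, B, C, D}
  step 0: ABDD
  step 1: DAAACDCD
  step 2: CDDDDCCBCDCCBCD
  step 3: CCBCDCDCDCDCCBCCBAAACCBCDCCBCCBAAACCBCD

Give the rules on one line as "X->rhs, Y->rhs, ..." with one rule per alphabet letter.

  step 2 ⇒ step 3: CDDDDCCBCDCCBCD ⇒ CCB·CD·CD·CD·CD·CCB·CCB·AAA·CCB·CD·CCB·CCB·AAA·CCB·CD
    B ↦ AAA
    C ↦ CCB
    D ↦ CD
  step 0 ⇒ step 1: ABDD ⇒ D·AAA·CD·CD
    A ↦ D

A->D, B->AAA, C->CCB, D->CD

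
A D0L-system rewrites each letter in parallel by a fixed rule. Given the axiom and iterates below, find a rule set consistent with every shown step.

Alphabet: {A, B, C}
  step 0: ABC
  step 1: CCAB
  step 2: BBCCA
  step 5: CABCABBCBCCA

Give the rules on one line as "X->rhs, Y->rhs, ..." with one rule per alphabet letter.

  step 1 ⇒ step 2: CCAB ⇒ B·B·C·CA
    A ↦ C
    B ↦ CA
    C ↦ B

A->C, B->CA, C->B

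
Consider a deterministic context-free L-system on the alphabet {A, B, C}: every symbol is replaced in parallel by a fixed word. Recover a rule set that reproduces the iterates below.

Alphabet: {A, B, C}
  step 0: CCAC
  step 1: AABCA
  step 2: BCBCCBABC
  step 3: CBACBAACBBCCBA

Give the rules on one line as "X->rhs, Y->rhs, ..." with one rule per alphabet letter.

  step 2 ⇒ step 3: BCBCCBABC ⇒ CB·A·CB·A·A·CB·BC·CB·A
    A ↦ BC
    B ↦ CB
    C ↦ A

A->BC, B->CB, C->A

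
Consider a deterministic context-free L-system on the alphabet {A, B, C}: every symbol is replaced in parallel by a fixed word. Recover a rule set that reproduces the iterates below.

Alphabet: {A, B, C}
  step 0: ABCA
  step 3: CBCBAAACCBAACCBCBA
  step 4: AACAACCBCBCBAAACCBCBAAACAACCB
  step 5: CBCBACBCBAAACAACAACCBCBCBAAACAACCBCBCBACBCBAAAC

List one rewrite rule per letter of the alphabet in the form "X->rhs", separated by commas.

A->CB, B->AC, C->A

  step 4 ⇒ step 5: AACAACCBCBCBAAACCBCBAAACAACCB ⇒ CB·CB·A·CB·CB·A·A·AC·A·AC·A·AC·CB·CB·CB·A·A·AC·A·AC·CB·CB·CB·A·CB·CB·A·A·AC
    A ↦ CB
    B ↦ AC
    C ↦ A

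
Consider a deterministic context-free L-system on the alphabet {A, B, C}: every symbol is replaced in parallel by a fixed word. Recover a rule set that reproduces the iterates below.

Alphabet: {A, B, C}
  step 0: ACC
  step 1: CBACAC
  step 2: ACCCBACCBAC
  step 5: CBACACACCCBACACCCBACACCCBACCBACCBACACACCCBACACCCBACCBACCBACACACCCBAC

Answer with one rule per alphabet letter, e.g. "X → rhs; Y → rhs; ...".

A->CB, B->C, C->AC

  step 1 ⇒ step 2: CBACAC ⇒ AC·C·CB·AC·CB·AC
    A ↦ CB
    B ↦ C
    C ↦ AC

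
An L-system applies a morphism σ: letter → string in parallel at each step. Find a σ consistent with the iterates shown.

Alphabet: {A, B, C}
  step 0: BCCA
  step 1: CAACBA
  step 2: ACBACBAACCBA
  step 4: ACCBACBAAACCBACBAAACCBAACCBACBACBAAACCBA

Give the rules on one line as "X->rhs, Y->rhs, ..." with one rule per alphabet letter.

A->CBA, B->C, C->A

  step 1 ⇒ step 2: CAACBA ⇒ A·CBA·CBA·A·C·CBA
    A ↦ CBA
    B ↦ C
    C ↦ A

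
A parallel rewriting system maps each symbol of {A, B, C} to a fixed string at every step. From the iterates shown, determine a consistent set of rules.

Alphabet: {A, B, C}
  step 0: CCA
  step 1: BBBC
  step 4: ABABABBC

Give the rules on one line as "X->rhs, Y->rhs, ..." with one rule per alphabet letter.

  step 0 ⇒ step 1: CCA ⇒ B·B·BC
    A ↦ BC
    C ↦ B
    B ↦ A  (constrained at step 1)

A->BC, B->A, C->B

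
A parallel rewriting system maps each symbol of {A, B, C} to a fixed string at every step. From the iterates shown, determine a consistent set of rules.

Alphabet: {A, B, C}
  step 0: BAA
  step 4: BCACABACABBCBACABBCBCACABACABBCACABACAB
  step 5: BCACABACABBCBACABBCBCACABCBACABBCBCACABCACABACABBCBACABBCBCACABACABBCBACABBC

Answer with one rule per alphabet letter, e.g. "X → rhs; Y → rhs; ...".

  step 4 ⇒ step 5: BCACABACABBCBACABBCBCACABACABBCACABACAB ⇒ BC·ACA·B·ACA·B·BC·B·ACA·B·BC·BC·ACA·BC·B·ACA·B·BC·BC·ACA·BC·ACA·B·ACA·B·BC·B·ACA·B·BC·BC·ACA·B·ACA·B·BC·B·ACA·B·BC
    A ↦ B
    B ↦ BC
    C ↦ ACA

A->B, B->BC, C->ACA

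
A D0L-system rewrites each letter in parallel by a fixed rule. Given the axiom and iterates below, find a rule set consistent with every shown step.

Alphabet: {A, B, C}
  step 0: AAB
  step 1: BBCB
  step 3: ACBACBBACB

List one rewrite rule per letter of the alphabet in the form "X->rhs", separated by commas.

A->B, B->CB, C->A

  step 0 ⇒ step 1: AAB ⇒ B·B·CB
    A ↦ B
    B ↦ CB
    C ↦ A  (constrained at step 1)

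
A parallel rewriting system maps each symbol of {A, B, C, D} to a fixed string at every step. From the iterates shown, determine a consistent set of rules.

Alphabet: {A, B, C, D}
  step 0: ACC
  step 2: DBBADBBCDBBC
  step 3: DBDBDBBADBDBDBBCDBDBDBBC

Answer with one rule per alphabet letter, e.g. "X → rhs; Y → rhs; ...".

  step 2 ⇒ step 3: DBBADBBCDBBC ⇒ DB·DB·DB·BA·DB·DB·DB·BC·DB·DB·DB·BC
    A ↦ BA
    B ↦ DB
    C ↦ BC
    D ↦ DB

A->BA, B->DB, C->BC, D->DB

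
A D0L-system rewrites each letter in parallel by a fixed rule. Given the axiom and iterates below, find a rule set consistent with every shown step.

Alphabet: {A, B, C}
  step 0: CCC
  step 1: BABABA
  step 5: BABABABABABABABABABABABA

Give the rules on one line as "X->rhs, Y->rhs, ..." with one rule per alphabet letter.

A->C, B->C, C->BA

  step 0 ⇒ step 1: CCC ⇒ BA·BA·BA
    C ↦ BA
    A ↦ C  (constrained at step 1)
    B ↦ C  (constrained at step 1)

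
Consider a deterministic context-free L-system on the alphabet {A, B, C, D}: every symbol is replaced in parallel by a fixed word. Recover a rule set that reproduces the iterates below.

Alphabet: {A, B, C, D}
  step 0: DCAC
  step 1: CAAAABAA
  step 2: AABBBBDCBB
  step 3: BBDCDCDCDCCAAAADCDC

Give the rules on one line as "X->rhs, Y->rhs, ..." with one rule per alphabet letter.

A->B, B->DC, C->AA, D->CAA

  step 2 ⇒ step 3: AABBBBDCBB ⇒ B·B·DC·DC·DC·DC·CAA·AA·DC·DC
    A ↦ B
    B ↦ DC
    C ↦ AA
    D ↦ CAA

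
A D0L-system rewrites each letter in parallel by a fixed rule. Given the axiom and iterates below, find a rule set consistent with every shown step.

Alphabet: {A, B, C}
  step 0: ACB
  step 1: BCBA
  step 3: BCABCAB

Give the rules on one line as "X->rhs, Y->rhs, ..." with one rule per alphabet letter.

  step 0 ⇒ step 1: ACB ⇒ BC·B·A
    A ↦ BC
    B ↦ A
    C ↦ B

A->BC, B->A, C->B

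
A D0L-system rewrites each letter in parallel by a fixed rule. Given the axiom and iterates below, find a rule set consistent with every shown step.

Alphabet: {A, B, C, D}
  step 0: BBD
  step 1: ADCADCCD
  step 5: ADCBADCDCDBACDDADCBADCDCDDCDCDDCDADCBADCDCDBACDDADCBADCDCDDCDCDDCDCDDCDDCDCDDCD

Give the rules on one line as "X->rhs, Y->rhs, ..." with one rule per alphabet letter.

A->BA, B->ADC, C->D, D->CD

  step 0 ⇒ step 1: BBD ⇒ ADC·ADC·CD
    B ↦ ADC
    D ↦ CD
    A ↦ BA  (constrained at step 1)
    C ↦ D  (constrained at step 1)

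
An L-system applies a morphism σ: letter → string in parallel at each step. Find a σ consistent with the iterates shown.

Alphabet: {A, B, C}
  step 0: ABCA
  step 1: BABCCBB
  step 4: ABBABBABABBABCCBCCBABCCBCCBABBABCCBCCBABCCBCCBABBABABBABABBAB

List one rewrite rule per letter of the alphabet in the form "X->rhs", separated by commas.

A->B, B->AB, C->CCB

  step 0 ⇒ step 1: ABCA ⇒ B·AB·CCB·B
    A ↦ B
    B ↦ AB
    C ↦ CCB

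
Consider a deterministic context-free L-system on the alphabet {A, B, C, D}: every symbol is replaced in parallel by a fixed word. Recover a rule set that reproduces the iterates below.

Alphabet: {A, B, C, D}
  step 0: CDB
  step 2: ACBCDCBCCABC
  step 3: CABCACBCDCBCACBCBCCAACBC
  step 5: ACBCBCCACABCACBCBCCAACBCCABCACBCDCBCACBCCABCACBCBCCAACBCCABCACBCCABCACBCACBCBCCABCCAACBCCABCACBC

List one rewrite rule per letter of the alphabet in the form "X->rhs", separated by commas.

  step 2 ⇒ step 3: ACBCDCBCCABC ⇒ CA·BC·AC·BC·DC·BC·AC·BC·BC·CA·AC·BC
    A ↦ CA
    B ↦ AC
    C ↦ BC
    D ↦ DC

A->CA, B->AC, C->BC, D->DC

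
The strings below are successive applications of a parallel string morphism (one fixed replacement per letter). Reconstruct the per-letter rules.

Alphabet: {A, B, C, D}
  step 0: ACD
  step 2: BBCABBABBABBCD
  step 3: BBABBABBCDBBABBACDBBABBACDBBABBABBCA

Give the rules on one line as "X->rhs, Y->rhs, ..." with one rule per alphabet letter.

A->CD, B->BBA, C->BB, D->CA

  step 2 ⇒ step 3: BBCABBABBABBCD ⇒ BBA·BBA·BB·CD·BBA·BBA·CD·BBA·BBA·CD·BBA·BBA·BB·CA
    A ↦ CD
    B ↦ BBA
    C ↦ BB
    D ↦ CA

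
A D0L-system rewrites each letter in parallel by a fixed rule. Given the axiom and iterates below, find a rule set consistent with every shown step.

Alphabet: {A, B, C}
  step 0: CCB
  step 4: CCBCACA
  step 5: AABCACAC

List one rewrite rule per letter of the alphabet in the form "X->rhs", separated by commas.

  step 4 ⇒ step 5: CCBCACA ⇒ A·A·BC·A·C·A·C
    A ↦ C
    B ↦ BC
    C ↦ A

A->C, B->BC, C->A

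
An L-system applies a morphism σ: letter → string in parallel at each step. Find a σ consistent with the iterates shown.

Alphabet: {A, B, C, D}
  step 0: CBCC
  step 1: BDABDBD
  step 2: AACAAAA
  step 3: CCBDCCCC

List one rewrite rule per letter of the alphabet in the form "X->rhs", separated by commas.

  step 2 ⇒ step 3: AACAAAA ⇒ C·C·BD·C·C·C·C
    A ↦ C
    C ↦ BD
  step 0 ⇒ step 1: CBCC ⇒ BD·A·BD·BD
    B ↦ A
  step 1 ⇒ step 2: BDABDBD ⇒ A·A·C·A·A·A·A
    D ↦ A

A->C, B->A, C->BD, D->A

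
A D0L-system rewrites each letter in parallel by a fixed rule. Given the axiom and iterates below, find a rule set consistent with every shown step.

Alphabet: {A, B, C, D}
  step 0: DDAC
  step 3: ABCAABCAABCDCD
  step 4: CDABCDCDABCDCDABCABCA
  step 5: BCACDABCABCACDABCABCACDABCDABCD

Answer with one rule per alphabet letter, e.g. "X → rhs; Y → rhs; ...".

  step 4 ⇒ step 5: CDABCDCDABCDCDABCABCA ⇒ B·CA·CD·A·B·CA·B·CA·CD·A·B·CA·B·CA·CD·A·B·CD·A·B·CD
    A ↦ CD
    B ↦ A
    C ↦ B
    D ↦ CA

A->CD, B->A, C->B, D->CA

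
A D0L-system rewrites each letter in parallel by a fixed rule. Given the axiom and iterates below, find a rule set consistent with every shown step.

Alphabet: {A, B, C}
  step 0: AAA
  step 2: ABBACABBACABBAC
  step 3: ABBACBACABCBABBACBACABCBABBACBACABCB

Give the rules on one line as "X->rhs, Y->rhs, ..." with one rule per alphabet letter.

A->AB, B->BAC, C->CB

  step 2 ⇒ step 3: ABBACABBACABBAC ⇒ AB·BAC·BAC·AB·CB·AB·BAC·BAC·AB·CB·AB·BAC·BAC·AB·CB
    A ↦ AB
    B ↦ BAC
    C ↦ CB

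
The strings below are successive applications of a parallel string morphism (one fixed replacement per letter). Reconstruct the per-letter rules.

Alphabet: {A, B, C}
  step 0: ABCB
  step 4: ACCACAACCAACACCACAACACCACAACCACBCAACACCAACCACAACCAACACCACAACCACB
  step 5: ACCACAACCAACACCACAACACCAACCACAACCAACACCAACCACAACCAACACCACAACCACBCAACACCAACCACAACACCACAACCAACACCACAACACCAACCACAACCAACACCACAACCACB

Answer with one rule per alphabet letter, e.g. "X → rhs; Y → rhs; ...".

A->AC, B->CB, C->CA

  step 4 ⇒ step 5: ACCACAACCAACACCACAACACCACAACCACBCAACACCAACCACAACCAACACCACAACCACB ⇒ AC·CA·CA·AC·CA·AC·AC·CA·CA·AC·AC·CA·AC·CA·CA·AC·CA·AC·AC·CA·AC·CA·CA·AC·CA·AC·AC·CA·CA·AC·CA·CB·CA·AC·AC·CA·AC·CA·CA·AC·AC·CA·CA·AC·CA·AC·AC·CA·CA·AC·AC·CA·AC·CA·CA·AC·CA·AC·AC·CA·CA·AC·CA·CB
    A ↦ AC
    B ↦ CB
    C ↦ CA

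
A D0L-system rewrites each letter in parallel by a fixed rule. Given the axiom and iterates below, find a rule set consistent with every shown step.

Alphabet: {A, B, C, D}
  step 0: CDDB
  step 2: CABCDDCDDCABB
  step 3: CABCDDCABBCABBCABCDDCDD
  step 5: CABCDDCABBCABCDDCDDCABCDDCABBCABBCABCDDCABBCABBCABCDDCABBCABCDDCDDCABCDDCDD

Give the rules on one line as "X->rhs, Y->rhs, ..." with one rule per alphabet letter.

A->B, B->CDD, C->CA, D->B

  step 2 ⇒ step 3: CABCDDCDDCABB ⇒ CA·B·CDD·CA·B·B·CA·B·B·CA·B·CDD·CDD
    A ↦ B
    B ↦ CDD
    C ↦ CA
    D ↦ B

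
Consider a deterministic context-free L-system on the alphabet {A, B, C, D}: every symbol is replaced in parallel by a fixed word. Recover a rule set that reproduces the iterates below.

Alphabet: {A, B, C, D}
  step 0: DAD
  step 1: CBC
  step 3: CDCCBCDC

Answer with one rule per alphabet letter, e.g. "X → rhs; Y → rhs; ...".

  step 0 ⇒ step 1: DAD ⇒ C·B·C
    A ↦ B
    D ↦ C
    B ↦ DA  (constrained at step 1)
    C ↦ DC  (constrained at step 1)

A->B, B->DA, C->DC, D->C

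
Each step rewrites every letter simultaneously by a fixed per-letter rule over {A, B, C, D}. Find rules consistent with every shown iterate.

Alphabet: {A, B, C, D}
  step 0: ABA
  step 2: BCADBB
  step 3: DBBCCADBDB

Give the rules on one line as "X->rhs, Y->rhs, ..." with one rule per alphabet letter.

A->C, B->DB, C->B, D->CA

  step 2 ⇒ step 3: BCADBB ⇒ DB·B·C·CA·DB·DB
    A ↦ C
    B ↦ DB
    C ↦ B
    D ↦ CA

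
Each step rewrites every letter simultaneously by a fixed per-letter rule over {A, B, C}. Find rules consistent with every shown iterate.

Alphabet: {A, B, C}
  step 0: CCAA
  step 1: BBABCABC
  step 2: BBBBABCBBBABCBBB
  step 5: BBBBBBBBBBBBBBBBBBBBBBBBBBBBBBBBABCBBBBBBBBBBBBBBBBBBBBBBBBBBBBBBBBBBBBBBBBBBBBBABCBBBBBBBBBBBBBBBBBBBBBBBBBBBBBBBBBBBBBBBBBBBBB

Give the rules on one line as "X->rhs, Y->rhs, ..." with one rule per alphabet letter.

  step 1 ⇒ step 2: BBABCABC ⇒ BB·BB·ABC·BB·B·ABC·BB·B
    A ↦ ABC
    B ↦ BB
    C ↦ B

A->ABC, B->BB, C->B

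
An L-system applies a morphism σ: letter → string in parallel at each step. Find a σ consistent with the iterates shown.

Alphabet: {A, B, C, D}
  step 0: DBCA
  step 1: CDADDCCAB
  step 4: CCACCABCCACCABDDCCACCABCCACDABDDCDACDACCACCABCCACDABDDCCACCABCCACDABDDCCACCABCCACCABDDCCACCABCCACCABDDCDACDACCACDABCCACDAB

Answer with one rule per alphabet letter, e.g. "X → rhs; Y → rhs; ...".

  step 0 ⇒ step 1: DBCA ⇒ CDA·DD·CCA·B
    A ↦ B
    B ↦ DD
    C ↦ CCA
    D ↦ CDA

A->B, B->DD, C->CCA, D->CDA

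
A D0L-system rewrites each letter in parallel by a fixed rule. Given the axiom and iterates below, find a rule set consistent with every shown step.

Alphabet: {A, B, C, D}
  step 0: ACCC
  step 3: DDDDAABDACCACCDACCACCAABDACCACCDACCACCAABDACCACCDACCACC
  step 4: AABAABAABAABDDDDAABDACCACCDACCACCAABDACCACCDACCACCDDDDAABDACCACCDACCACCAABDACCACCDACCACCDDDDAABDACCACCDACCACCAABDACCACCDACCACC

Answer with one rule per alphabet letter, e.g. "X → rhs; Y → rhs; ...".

  step 3 ⇒ step 4: DDDDAABDACCACCDACCACCAABDACCACCDACCACCAABDACCACCDACCACC ⇒ AAB·AAB·AAB·AAB·D·D·DD·AAB·D·ACC·ACC·D·ACC·ACC·AAB·D·ACC·ACC·D·ACC·ACC·D·D·DD·AAB·D·ACC·ACC·D·ACC·ACC·AAB·D·ACC·ACC·D·ACC·ACC·D·D·DD·AAB·D·ACC·ACC·D·ACC·ACC·AAB·D·ACC·ACC·D·ACC·ACC
    A ↦ D
    B ↦ DD
    C ↦ ACC
    D ↦ AAB

A->D, B->DD, C->ACC, D->AAB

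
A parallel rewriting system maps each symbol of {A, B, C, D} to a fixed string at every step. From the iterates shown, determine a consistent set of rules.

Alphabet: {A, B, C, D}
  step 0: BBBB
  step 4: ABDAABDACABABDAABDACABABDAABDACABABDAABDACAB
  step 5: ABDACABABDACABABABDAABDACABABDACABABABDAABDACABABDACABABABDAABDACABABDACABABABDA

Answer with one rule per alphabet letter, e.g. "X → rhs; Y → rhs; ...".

  step 4 ⇒ step 5: ABDAABDACABABDAABDACABABDAABDACABABDAABDACAB ⇒ AB·DA·C·AB·AB·DA·C·AB·AB·AB·DA·AB·DA·C·AB·AB·DA·C·AB·AB·AB·DA·AB·DA·C·AB·AB·DA·C·AB·AB·AB·DA·AB·DA·C·AB·AB·DA·C·AB·AB·AB·DA
    A ↦ AB
    B ↦ DA
    C ↦ AB
    D ↦ C

A->AB, B->DA, C->AB, D->C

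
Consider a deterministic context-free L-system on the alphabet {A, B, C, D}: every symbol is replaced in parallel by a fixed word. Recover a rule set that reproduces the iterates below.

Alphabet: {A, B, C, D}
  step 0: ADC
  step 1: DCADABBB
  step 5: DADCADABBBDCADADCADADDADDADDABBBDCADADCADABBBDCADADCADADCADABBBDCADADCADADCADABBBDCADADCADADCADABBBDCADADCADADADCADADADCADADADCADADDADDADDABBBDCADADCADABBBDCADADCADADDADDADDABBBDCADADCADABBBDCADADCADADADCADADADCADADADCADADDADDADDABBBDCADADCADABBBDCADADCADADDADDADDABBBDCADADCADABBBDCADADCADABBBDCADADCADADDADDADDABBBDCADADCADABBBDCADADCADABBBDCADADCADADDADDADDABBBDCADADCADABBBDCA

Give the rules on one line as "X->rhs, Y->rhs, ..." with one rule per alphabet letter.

A->DCA, B->DAD, C->BBB, D->DA

  step 0 ⇒ step 1: ADC ⇒ DCA·DA·BBB
    A ↦ DCA
    C ↦ BBB
    D ↦ DA
    B ↦ DAD  (constrained at step 1)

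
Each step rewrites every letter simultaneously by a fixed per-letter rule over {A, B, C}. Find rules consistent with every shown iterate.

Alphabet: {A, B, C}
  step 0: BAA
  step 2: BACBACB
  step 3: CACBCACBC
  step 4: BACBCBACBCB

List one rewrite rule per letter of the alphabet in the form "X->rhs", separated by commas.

A->AC, B->C, C->B

  step 3 ⇒ step 4: CACBCACBC ⇒ B·AC·B·C·B·AC·B·C·B
    A ↦ AC
    B ↦ C
    C ↦ B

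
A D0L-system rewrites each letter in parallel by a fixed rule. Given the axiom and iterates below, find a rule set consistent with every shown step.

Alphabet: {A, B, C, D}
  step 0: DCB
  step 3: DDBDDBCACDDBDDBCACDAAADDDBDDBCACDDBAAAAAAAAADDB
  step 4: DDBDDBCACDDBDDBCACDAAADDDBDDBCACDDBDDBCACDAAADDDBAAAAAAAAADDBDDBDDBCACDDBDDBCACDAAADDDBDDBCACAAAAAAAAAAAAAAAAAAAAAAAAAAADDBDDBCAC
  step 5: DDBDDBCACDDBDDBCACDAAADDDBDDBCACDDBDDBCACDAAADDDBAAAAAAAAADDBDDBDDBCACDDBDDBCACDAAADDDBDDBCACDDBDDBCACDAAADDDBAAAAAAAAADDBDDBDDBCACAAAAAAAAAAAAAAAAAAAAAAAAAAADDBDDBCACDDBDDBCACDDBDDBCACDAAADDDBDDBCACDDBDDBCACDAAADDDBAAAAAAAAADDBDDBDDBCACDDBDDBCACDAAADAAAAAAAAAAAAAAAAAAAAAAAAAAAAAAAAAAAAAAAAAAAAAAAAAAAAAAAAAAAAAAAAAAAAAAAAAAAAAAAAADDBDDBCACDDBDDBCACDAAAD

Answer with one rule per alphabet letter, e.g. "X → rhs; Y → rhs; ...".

  step 4 ⇒ step 5: DDBDDBCACDDBDDBCACDAAADDDBDDBCACDDBDDBCACDAAADDDBAAAAAAAAADDBDDBDDBCACDDBDDBCACDAAADDDBDDBCACAAAAAAAAAAAAAAAAAAAAAAAAAAADDBDDBCAC ⇒ DDB·DDB·CAC·DDB·DDB·CAC·D·AAA·D·DDB·DDB·CAC·DDB·DDB·CAC·D·AAA·D·DDB·AAA·AAA·AAA·DDB·DDB·DDB·CAC·DDB·DDB·CAC·D·AAA·D·DDB·DDB·CAC·DDB·DDB·CAC·D·AAA·D·DDB·AAA·AAA·AAA·DDB·DDB·DDB·CAC·AAA·AAA·AAA·AAA·AAA·AAA·AAA·AAA·AAA·DDB·DDB·CAC·DDB·DDB·CAC·DDB·DDB·CAC·D·AAA·D·DDB·DDB·CAC·DDB·DDB·CAC·D·AAA·D·DDB·AAA·AAA·AAA·DDB·DDB·DDB·CAC·DDB·DDB·CAC·D·AAA·D·AAA·AAA·AAA·AAA·AAA·AAA·AAA·AAA·AAA·AAA·AAA·AAA·AAA·AAA·AAA·AAA·AAA·AAA·AAA·AAA·AAA·AAA·AAA·AAA·AAA·AAA·AAA·DDB·DDB·CAC·DDB·DDB·CAC·D·AAA·D
    A ↦ AAA
    B ↦ CAC
    C ↦ D
    D ↦ DDB

A->AAA, B->CAC, C->D, D->DDB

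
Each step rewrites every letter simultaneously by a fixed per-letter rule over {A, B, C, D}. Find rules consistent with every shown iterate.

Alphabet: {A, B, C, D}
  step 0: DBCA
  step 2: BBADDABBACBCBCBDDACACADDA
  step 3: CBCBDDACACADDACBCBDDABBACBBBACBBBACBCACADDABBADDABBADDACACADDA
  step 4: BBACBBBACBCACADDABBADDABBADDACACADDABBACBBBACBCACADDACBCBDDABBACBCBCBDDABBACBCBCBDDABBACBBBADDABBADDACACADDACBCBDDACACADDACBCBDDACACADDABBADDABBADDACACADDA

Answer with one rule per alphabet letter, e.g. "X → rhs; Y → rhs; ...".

A->DDA, B->CB, C->BBA, D->CA

  step 3 ⇒ step 4: CBCBDDACACADDACBCBDDABBACBBBACBBBACBCACADDABBADDABBADDACACADDA ⇒ BBA·CB·BBA·CB·CA·CA·DDA·BBA·DDA·BBA·DDA·CA·CA·DDA·BBA·CB·BBA·CB·CA·CA·DDA·CB·CB·DDA·BBA·CB·CB·CB·DDA·BBA·CB·CB·CB·DDA·BBA·CB·BBA·DDA·BBA·DDA·CA·CA·DDA·CB·CB·DDA·CA·CA·DDA·CB·CB·DDA·CA·CA·DDA·BBA·DDA·BBA·DDA·CA·CA·DDA
    A ↦ DDA
    B ↦ CB
    C ↦ BBA
    D ↦ CA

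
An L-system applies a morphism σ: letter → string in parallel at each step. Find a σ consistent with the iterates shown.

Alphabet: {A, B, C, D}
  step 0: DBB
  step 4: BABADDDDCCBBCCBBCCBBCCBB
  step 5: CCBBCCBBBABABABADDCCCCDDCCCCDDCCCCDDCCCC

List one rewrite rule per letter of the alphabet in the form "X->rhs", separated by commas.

A->BB, B->CC, C->D, D->BA

  step 4 ⇒ step 5: BABADDDDCCBBCCBBCCBBCCBB ⇒ CC·BB·CC·BB·BA·BA·BA·BA·D·D·CC·CC·D·D·CC·CC·D·D·CC·CC·D·D·CC·CC
    A ↦ BB
    B ↦ CC
    C ↦ D
    D ↦ BA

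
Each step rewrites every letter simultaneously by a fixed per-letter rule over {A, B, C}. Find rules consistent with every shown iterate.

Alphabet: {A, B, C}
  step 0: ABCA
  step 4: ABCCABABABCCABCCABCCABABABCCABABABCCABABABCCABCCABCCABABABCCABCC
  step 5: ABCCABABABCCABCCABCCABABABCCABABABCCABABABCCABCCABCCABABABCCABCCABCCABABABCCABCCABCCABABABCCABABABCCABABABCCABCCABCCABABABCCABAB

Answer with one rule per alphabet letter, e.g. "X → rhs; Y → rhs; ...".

  step 4 ⇒ step 5: ABCCABABABCCABCCABCCABABABCCABABABCCABABABCCABCCABCCABABABCCABCC ⇒ AB·CC·AB·AB·AB·CC·AB·CC·AB·CC·AB·AB·AB·CC·AB·AB·AB·CC·AB·AB·AB·CC·AB·CC·AB·CC·AB·AB·AB·CC·AB·CC·AB·CC·AB·AB·AB·CC·AB·CC·AB·CC·AB·AB·AB·CC·AB·AB·AB·CC·AB·AB·AB·CC·AB·CC·AB·CC·AB·AB·AB·CC·AB·AB
    A ↦ AB
    B ↦ CC
    C ↦ AB

A->AB, B->CC, C->AB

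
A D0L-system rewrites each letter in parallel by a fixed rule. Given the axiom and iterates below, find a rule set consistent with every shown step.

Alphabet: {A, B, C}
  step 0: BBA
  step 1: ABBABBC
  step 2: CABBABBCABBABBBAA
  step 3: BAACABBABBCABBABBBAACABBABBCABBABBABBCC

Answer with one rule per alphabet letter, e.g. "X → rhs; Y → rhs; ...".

A->C, B->ABB, C->BAA

  step 2 ⇒ step 3: CABBABBCABBABBBAA ⇒ BAA·C·ABB·ABB·C·ABB·ABB·BAA·C·ABB·ABB·C·ABB·ABB·ABB·C·C
    A ↦ C
    B ↦ ABB
    C ↦ BAA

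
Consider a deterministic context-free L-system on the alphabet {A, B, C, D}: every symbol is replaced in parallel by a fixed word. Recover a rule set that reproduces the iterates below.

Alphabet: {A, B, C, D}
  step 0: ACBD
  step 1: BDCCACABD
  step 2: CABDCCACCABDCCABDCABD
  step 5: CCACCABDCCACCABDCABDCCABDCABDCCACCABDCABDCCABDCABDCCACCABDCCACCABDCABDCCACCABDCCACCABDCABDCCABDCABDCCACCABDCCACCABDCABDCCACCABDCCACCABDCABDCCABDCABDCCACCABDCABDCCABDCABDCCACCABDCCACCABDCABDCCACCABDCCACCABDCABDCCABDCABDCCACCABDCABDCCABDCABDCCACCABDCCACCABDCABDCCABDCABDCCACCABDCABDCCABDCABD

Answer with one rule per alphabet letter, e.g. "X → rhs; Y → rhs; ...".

  step 1 ⇒ step 2: BDCCACABD ⇒ CA·BD·CCA·CCA·BD·CCA·BD·CA·BD
    A ↦ BD
    B ↦ CA
    C ↦ CCA
    D ↦ BD

A->BD, B->CA, C->CCA, D->BD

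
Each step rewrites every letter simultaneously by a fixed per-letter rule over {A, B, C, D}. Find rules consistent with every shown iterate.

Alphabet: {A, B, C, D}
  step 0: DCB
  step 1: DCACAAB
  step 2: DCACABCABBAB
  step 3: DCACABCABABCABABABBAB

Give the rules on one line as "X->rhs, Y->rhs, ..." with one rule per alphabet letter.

A->B, B->AB, C->CA, D->DCA

  step 2 ⇒ step 3: DCACABCABBAB ⇒ DCA·CA·B·CA·B·AB·CA·B·AB·AB·B·AB
    A ↦ B
    B ↦ AB
    C ↦ CA
    D ↦ DCA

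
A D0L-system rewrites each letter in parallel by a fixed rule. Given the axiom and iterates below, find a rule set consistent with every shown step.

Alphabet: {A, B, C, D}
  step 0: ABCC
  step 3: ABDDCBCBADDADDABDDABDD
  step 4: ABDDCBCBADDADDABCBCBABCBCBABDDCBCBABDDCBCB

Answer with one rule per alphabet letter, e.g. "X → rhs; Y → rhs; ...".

  step 3 ⇒ step 4: ABDDCBCBADDADDABDDABDD ⇒ AB·DD·CB·CB·A·DD·A·DD·AB·CB·CB·AB·CB·CB·AB·DD·CB·CB·AB·DD·CB·CB
    A ↦ AB
    B ↦ DD
    C ↦ A
    D ↦ CB

A->AB, B->DD, C->A, D->CB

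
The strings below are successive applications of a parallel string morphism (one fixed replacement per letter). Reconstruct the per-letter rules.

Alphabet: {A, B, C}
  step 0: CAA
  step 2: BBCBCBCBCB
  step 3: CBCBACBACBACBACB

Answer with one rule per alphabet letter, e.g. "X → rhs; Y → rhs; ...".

A->BB, B->CB, C->A

  step 2 ⇒ step 3: BBCBCBCBCB ⇒ CB·CB·A·CB·A·CB·A·CB·A·CB
    B ↦ CB
    C ↦ A
    A ↦ BB  (constrained at step 0)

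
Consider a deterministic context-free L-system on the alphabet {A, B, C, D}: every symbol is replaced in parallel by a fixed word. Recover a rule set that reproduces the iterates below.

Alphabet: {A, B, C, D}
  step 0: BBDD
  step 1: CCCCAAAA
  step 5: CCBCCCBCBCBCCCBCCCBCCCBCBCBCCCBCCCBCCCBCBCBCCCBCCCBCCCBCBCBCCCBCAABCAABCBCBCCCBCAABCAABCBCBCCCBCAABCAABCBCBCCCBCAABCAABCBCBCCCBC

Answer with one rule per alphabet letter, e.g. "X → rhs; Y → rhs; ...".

A->DC, B->CC, C->BC, D->AA

  step 0 ⇒ step 1: BBDD ⇒ CC·CC·AA·AA
    B ↦ CC
    D ↦ AA
    A ↦ DC  (constrained at step 1)
    C ↦ BC  (constrained at step 1)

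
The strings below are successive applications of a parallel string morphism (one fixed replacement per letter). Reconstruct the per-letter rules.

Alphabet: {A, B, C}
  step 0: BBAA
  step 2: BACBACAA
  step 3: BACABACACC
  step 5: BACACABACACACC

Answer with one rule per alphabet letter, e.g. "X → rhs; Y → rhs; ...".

A->C, B->BA, C->A

  step 2 ⇒ step 3: BACBACAA ⇒ BA·C·A·BA·C·A·C·C
    A ↦ C
    B ↦ BA
    C ↦ A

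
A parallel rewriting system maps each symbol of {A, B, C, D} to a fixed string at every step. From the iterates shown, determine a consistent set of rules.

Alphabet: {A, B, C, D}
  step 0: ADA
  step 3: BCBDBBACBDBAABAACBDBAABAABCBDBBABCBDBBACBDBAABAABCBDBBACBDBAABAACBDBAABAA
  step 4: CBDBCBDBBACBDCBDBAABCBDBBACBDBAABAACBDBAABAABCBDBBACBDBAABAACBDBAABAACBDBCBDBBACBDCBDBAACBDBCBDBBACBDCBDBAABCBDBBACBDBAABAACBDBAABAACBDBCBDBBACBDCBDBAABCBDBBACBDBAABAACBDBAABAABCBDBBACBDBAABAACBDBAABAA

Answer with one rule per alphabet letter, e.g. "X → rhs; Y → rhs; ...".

  step 3 ⇒ step 4: BCBDBBACBDBAABAACBDBAABAABCBDBBABCBDBBACBDBAABAABCBDBBACBDBAABAACBDBAABAA ⇒ CBD·B·CBD·BBA·CBD·CBD·BAA·B·CBD·BBA·CBD·BAA·BAA·CBD·BAA·BAA·B·CBD·BBA·CBD·BAA·BAA·CBD·BAA·BAA·CBD·B·CBD·BBA·CBD·CBD·BAA·CBD·B·CBD·BBA·CBD·CBD·BAA·B·CBD·BBA·CBD·BAA·BAA·CBD·BAA·BAA·CBD·B·CBD·BBA·CBD·CBD·BAA·B·CBD·BBA·CBD·BAA·BAA·CBD·BAA·BAA·B·CBD·BBA·CBD·BAA·BAA·CBD·BAA·BAA
    A ↦ BAA
    B ↦ CBD
    C ↦ B
    D ↦ BBA

A->BAA, B->CBD, C->B, D->BBA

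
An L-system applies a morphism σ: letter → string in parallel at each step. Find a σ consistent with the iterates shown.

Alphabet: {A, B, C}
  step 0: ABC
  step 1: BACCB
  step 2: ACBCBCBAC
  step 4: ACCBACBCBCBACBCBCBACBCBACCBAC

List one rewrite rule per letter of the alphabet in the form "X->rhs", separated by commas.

A->B, B->AC, C->CB

  step 1 ⇒ step 2: BACCB ⇒ AC·B·CB·CB·AC
    A ↦ B
    B ↦ AC
    C ↦ CB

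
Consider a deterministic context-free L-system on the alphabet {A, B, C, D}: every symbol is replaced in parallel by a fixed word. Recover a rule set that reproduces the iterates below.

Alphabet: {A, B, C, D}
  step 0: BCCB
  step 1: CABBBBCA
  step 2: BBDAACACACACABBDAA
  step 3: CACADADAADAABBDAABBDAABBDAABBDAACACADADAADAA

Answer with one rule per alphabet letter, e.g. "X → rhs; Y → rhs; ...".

  step 2 ⇒ step 3: BBDAACACACACABBDAA ⇒ CA·CA·DA·DAA·DAA·BB·DAA·BB·DAA·BB·DAA·BB·DAA·CA·CA·DA·DAA·DAA
    A ↦ DAA
    B ↦ CA
    C ↦ BB
    D ↦ DA

A->DAA, B->CA, C->BB, D->DA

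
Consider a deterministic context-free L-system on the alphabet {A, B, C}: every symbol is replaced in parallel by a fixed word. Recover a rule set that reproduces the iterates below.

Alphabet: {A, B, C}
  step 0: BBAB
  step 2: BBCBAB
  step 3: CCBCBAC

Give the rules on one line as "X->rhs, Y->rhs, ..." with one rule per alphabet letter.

A->BA, B->C, C->B

  step 2 ⇒ step 3: BBCBAB ⇒ C·C·B·C·BA·C
    A ↦ BA
    B ↦ C
    C ↦ B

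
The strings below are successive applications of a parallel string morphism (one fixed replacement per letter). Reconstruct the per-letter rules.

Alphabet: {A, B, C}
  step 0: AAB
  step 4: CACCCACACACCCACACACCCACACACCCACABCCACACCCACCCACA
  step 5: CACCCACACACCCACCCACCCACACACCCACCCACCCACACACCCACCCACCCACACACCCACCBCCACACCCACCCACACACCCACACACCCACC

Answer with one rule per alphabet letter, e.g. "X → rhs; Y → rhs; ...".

A->CC, B->BC, C->CA

  step 4 ⇒ step 5: CACCCACACACCCACACACCCACACACCCACABCCACACCCACCCACA ⇒ CA·CC·CA·CA·CA·CC·CA·CC·CA·CC·CA·CA·CA·CC·CA·CC·CA·CC·CA·CA·CA·CC·CA·CC·CA·CC·CA·CA·CA·CC·CA·CC·BC·CA·CA·CC·CA·CC·CA·CA·CA·CC·CA·CA·CA·CC·CA·CC
    A ↦ CC
    B ↦ BC
    C ↦ CA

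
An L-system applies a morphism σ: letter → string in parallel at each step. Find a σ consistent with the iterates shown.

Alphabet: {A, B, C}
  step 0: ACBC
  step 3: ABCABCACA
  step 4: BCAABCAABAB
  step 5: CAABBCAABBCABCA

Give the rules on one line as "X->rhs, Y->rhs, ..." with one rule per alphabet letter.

A->B, B->CA, C->A

  step 4 ⇒ step 5: BCAABCAABAB ⇒ CA·A·B·B·CA·A·B·B·CA·B·CA
    A ↦ B
    B ↦ CA
    C ↦ A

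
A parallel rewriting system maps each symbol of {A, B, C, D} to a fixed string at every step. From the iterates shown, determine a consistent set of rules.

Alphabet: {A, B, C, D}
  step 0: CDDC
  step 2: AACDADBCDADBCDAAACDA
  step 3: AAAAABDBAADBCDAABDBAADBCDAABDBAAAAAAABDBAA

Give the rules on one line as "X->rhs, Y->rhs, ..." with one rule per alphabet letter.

  step 2 ⇒ step 3: AACDADBCDADBCDAAACDA ⇒ AA·AA·AB·DB·AA·DB·CDA·AB·DB·AA·DB·CDA·AB·DB·AA·AA·AA·AB·DB·AA
    A ↦ AA
    B ↦ CDA
    C ↦ AB
    D ↦ DB

A->AA, B->CDA, C->AB, D->DB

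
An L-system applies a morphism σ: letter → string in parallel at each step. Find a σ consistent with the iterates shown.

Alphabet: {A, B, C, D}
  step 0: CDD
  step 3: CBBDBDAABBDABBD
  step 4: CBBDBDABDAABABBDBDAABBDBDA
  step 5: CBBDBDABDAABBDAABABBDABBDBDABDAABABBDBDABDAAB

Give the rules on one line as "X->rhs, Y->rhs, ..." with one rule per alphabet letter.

  step 4 ⇒ step 5: CBBDBDABDAABABBDBDAABBDBDA ⇒ CB·BD·BD·A·BD·A·AB·BD·A·AB·AB·BD·AB·BD·BD·A·BD·A·AB·AB·BD·BD·A·BD·A·AB
    A ↦ AB
    B ↦ BD
    C ↦ CB
    D ↦ A

A->AB, B->BD, C->CB, D->A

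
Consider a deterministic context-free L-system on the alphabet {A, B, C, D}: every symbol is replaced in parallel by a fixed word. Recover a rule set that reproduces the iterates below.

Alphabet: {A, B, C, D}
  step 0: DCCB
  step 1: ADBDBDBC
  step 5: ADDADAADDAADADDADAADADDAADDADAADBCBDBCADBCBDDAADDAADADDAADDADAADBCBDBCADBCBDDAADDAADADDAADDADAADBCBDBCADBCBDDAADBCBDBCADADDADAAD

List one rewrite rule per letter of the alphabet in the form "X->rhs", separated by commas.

A->DA, B->BC, C->BD, D->AD

  step 0 ⇒ step 1: DCCB ⇒ AD·BD·BD·BC
    B ↦ BC
    C ↦ BD
    D ↦ AD
    A ↦ DA  (constrained at step 1)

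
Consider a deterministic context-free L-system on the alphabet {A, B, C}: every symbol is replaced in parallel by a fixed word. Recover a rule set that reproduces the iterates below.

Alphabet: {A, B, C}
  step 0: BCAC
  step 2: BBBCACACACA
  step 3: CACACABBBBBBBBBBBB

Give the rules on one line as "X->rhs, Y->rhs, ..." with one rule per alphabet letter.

  step 2 ⇒ step 3: BBBCACACACA ⇒ CA·CA·CA·B·BB·B·BB·B·BB·B·BB
    A ↦ BB
    B ↦ CA
    C ↦ B

A->BB, B->CA, C->B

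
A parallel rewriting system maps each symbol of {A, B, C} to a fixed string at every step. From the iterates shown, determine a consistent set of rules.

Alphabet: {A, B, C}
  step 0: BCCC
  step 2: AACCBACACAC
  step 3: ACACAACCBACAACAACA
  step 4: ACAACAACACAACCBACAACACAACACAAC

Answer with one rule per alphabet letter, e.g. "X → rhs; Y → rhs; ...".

A->AC, B->CCB, C->A

  step 3 ⇒ step 4: ACACAACCBACAACAACA ⇒ AC·A·AC·A·AC·AC·A·A·CCB·AC·A·AC·AC·A·AC·AC·A·AC
    A ↦ AC
    B ↦ CCB
    C ↦ A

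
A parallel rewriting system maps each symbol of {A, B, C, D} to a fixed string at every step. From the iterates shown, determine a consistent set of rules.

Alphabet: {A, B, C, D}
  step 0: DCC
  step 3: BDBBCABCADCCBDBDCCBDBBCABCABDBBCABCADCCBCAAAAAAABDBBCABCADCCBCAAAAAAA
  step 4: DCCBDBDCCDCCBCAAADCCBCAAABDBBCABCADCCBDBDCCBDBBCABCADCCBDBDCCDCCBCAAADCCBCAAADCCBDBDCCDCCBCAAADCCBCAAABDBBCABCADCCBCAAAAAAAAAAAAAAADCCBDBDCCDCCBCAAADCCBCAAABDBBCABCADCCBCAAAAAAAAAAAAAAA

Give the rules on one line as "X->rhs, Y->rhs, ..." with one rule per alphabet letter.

  step 3 ⇒ step 4: BDBBCABCADCCBDBDCCBDBBCABCABDBBCABCADCCBCAAAAAAABDBBCABCADCCBCAAAAAAA ⇒ DCC·BDB·DCC·DCC·BCA·AA·DCC·BCA·AA·BDB·BCA·BCA·DCC·BDB·DCC·BDB·BCA·BCA·DCC·BDB·DCC·DCC·BCA·AA·DCC·BCA·AA·DCC·BDB·DCC·DCC·BCA·AA·DCC·BCA·AA·BDB·BCA·BCA·DCC·BCA·AA·AA·AA·AA·AA·AA·AA·DCC·BDB·DCC·DCC·BCA·AA·DCC·BCA·AA·BDB·BCA·BCA·DCC·BCA·AA·AA·AA·AA·AA·AA·AA
    A ↦ AA
    B ↦ DCC
    C ↦ BCA
    D ↦ BDB

A->AA, B->DCC, C->BCA, D->BDB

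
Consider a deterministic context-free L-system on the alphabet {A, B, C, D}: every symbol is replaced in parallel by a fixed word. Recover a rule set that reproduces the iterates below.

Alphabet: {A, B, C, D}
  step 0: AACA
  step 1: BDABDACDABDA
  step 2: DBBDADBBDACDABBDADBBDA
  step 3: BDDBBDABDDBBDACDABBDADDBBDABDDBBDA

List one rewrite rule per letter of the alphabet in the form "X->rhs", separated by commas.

  step 2 ⇒ step 3: DBBDADBBDACDABBDADBBDA ⇒ B·D·D·B·BDA·B·D·D·B·BDA·CDA·B·BDA·D·D·B·BDA·B·D·D·B·BDA
    A ↦ BDA
    B ↦ D
    C ↦ CDA
    D ↦ B

A->BDA, B->D, C->CDA, D->B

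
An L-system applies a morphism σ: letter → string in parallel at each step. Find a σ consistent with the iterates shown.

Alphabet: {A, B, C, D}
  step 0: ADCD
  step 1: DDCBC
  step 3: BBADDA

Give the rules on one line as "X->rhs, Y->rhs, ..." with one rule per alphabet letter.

  step 0 ⇒ step 1: ADCD ⇒ DD·C·B·C
    A ↦ DD
    C ↦ B
    D ↦ C
    B ↦ A  (constrained at step 1)

A->DD, B->A, C->B, D->C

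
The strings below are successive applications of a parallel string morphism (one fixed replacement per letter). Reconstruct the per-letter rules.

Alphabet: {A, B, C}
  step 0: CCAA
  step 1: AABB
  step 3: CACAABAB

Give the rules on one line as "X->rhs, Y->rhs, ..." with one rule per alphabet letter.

A->B, B->CA, C->A

  step 0 ⇒ step 1: CCAA ⇒ A·A·B·B
    A ↦ B
    C ↦ A
    B ↦ CA  (constrained at step 1)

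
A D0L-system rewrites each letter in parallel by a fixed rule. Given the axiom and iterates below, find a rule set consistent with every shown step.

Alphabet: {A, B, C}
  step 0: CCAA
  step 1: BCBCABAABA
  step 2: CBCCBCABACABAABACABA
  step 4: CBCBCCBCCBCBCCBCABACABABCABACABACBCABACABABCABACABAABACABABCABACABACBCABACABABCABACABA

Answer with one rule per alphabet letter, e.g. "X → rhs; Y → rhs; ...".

  step 1 ⇒ step 2: BCBCABAABA ⇒ C·BC·C·BC·ABA·C·ABA·ABA·C·ABA
    A ↦ ABA
    B ↦ C
    C ↦ BC

A->ABA, B->C, C->BC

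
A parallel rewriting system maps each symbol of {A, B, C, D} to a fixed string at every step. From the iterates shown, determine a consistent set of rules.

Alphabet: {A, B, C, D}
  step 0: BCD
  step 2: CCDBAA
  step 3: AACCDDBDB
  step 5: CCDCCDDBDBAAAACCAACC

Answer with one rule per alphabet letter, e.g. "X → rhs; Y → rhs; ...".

A->DB, B->D, C->A, D->CC

  step 2 ⇒ step 3: CCDBAA ⇒ A·A·CC·D·DB·DB
    A ↦ DB
    B ↦ D
    C ↦ A
    D ↦ CC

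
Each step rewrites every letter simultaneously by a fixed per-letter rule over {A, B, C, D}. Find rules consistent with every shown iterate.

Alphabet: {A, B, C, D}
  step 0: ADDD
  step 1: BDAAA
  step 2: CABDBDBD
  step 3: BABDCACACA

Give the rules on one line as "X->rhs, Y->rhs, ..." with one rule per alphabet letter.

A->BD, B->C, C->BA, D->A

  step 2 ⇒ step 3: CABDBDBD ⇒ BA·BD·C·A·C·A·C·A
    A ↦ BD
    B ↦ C
    C ↦ BA
    D ↦ A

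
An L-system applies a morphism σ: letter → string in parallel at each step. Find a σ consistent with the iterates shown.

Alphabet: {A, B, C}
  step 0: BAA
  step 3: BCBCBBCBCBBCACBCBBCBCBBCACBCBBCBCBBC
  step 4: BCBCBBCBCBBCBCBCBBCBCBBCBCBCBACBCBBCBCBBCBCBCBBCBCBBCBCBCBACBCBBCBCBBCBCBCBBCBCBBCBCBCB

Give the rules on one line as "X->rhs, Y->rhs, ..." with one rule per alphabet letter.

A->AC, B->BC, C->BCB

  step 3 ⇒ step 4: BCBCBBCBCBBCACBCBBCBCBBCACBCBBCBCBBC ⇒ BC·BCB·BC·BCB·BC·BC·BCB·BC·BCB·BC·BC·BCB·AC·BCB·BC·BCB·BC·BC·BCB·BC·BCB·BC·BC·BCB·AC·BCB·BC·BCB·BC·BC·BCB·BC·BCB·BC·BC·BCB
    A ↦ AC
    B ↦ BC
    C ↦ BCB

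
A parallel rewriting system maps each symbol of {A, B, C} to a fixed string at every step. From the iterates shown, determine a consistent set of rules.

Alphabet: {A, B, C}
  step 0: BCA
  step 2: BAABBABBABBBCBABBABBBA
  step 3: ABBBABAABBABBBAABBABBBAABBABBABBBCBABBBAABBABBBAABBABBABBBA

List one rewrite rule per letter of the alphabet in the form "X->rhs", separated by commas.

A->BA, B->ABB, C->BCB

  step 2 ⇒ step 3: BAABBABBABBBCBABBABBBA ⇒ ABB·BA·BA·ABB·ABB·BA·ABB·ABB·BA·ABB·ABB·ABB·BCB·ABB·BA·ABB·ABB·BA·ABB·ABB·ABB·BA
    A ↦ BA
    B ↦ ABB
    C ↦ BCB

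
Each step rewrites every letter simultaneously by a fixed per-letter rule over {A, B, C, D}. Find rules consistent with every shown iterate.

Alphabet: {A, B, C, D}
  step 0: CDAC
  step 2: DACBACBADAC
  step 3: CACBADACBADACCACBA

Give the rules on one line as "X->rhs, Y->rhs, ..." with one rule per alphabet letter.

  step 2 ⇒ step 3: DACBACBADAC ⇒ CA·C·BA·DA·C·BA·DA·C·CA·C·BA
    A ↦ C
    B ↦ DA
    C ↦ BA
    D ↦ CA

A->C, B->DA, C->BA, D->CA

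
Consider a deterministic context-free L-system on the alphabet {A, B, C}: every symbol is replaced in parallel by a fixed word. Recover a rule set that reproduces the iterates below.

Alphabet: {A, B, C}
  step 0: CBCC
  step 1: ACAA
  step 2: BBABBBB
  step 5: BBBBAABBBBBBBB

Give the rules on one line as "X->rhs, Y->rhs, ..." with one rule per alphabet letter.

A->BB, B->C, C->A

  step 1 ⇒ step 2: ACAA ⇒ BB·A·BB·BB
    A ↦ BB
    C ↦ A
  step 0 ⇒ step 1: CBCC ⇒ A·C·A·A
    B ↦ C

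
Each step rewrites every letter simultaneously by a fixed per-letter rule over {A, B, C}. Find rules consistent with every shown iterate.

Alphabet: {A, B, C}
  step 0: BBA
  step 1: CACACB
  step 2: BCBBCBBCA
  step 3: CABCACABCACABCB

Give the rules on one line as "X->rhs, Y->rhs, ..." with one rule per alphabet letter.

A->CB, B->CA, C->B

  step 2 ⇒ step 3: BCBBCBBCA ⇒ CA·B·CA·CA·B·CA·CA·B·CB
    A ↦ CB
    B ↦ CA
    C ↦ B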